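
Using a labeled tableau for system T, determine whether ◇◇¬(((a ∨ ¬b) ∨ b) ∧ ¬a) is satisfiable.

1. ◇◇¬(((a ∨ ¬b) ∨ b) ∧ ¬a), w0
2. ◇¬(((a ∨ ¬b) ∨ b) ∧ ¬a), w1   [◇-rule on 1: fresh world w1, w0Rw1]
3. ¬(((a ∨ ¬b) ∨ b) ∧ ¬a), w2   [◇-rule on 2: fresh world w2, w1Rw2]
4. a, w2   [¬∧-rule on 3 (branches; this branch)]
Accessibility: w0Rw0, w0Rw1, w1Rw1, w1Rw2, w2Rw2

Satisfiable (open branch found)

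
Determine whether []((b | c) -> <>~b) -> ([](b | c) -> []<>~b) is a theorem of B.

Tableau for the negation ~([]((b | c) -> <>~b) -> ([](b | c) -> []<>~b)):
1. ~([]((b | c) -> <>~b) -> ([](b | c) -> []<>~b)), w0
2. []((b | c) -> <>~b), w0   [~->-rule on 1]
3. ~([](b | c) -> []<>~b), w0   [~->-rule on 1]
4. [](b | c), w0   [~->-rule on 3]
5. ~[]<>~b, w0   [~->-rule on 3]
6. (b | c) -> <>~b, w0   [[]-rule on 2 via w0Rw0]
7. b | c, w0   [[]-rule on 4 via w0Rw0]
8. <>~b, w0   [->-rule on 6 (branches; this branch)]
9. c, w0   [|-rule on 7 (branches; this branch)]
10. ~<>~b, w1   [~[]-rule on 5: fresh world w1, w0Rw1]
11. (b | c) -> <>~b, w1   [[]-rule on 2 via w0Rw1]
12. b | c, w1   [[]-rule on 4 via w0Rw1]
13. b, w0   [~<>-rule on 10 via w1Rw0]
14. b, w1   [~<>-rule on 10 via w1Rw1]
15. <>~b, w1   [->-rule on 11 (branches; this branch)]
16. c, w1   [|-rule on 12 (branches; this branch)]
17. ~b, w2   [<>-rule on 8: fresh world w2, w0Rw2]
18. (b | c) -> <>~b, w2   [[]-rule on 2 via w0Rw2]
19. b | c, w2   [[]-rule on 4 via w0Rw2]
20. <>~b, w2   [->-rule on 18 (branches; this branch)]
21. c, w2   [|-rule on 19 (branches; this branch)]
22. ~b, w3   [<>-rule on 15: fresh world w3, w1Rw3]
23. b, w3   [~<>-rule on 10 via w1Rw3]
Accessibility: w0Rw0, w0Rw1, w0Rw2, w1Rw0, w1Rw1, w1Rw3, w2Rw0, w2Rw2, w3Rw1, w3Rw3
Branch closes: b and ~b both at w3.
All branches of the negation close; one closing branch shown above.

Yes, valid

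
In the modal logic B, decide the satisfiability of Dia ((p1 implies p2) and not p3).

Satisfiable

1. Dia ((p1 implies p2) and not p3), w0
2. (p1 implies p2) and not p3, w1   [Dia-rule on 1: fresh world w1, w0Rw1]
3. p1 implies p2, w1   [and-rule on 2]
4. not p3, w1   [and-rule on 2]
5. p2, w1   [implies-rule on 3 (branches; this branch)]
Accessibility: w0Rw0, w0Rw1, w1Rw0, w1Rw1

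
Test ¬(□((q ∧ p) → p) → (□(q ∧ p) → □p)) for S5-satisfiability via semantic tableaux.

Unsatisfiable

1. ¬(□((q ∧ p) → p) → (□(q ∧ p) → □p)), 0
2. □((q ∧ p) → p), 0
3. ¬(□(q ∧ p) → □p), 0
4. □(q ∧ p), 0
5. ¬□p, 0
6. (q ∧ p) → p, 0
7. q ∧ p, 0
8. q, 0
9. p, 0
10. ¬p, 1
11. (q ∧ p) → p, 1
12. q ∧ p, 1
13. q, 1
14. p, 1
Accessibility: 0R0, 0R1, 1R0, 1R1
Branch closes: p and ¬p both at 1.
All branches of the tableau close; one closing branch shown above.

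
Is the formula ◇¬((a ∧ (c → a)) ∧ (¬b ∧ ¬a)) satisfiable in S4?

1. ◇¬((a ∧ (c → a)) ∧ (¬b ∧ ¬a)), 0
2. ¬((a ∧ (c → a)) ∧ (¬b ∧ ¬a)), 1
3. ¬(¬b ∧ ¬a), 1
4. a, 1
Accessibility: 0R0, 0R1, 1R1

Yes, satisfiable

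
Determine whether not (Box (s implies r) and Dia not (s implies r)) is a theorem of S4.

Yes, valid

Tableau for the negation Box (s implies r) and Dia not (s implies r):
1. Box (s implies r) and Dia not (s implies r), u
2. Box (s implies r), u   [and-rule on 1]
3. Dia not (s implies r), u   [and-rule on 1]
4. s implies r, u   [Box-rule on 2 via uRu]
5. r, u   [implies-rule on 4 (branches; this branch)]
6. not (s implies r), v   [Dia-rule on 3: fresh world v, uRv]
7. s, v   [neg-implies-rule on 6]
8. not r, v   [neg-implies-rule on 6]
9. s implies r, v   [Box-rule on 2 via uRv]
10. r, v   [implies-rule on 9 (branches; this branch)]
Accessibility: uRu, uRv, vRv
Branch closes: r and not r both at v.
Every branch of the negation's tableau closes; the branch above is one of them.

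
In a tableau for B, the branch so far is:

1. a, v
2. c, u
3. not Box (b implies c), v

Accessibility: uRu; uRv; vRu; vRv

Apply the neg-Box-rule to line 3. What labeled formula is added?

a fresh world w with vRw, and not (b implies c) at w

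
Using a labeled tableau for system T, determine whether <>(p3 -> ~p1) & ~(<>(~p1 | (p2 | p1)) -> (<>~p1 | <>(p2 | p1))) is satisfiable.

Unsatisfiable (every branch closes)

1. <>(p3 -> ~p1) & ~(<>(~p1 | (p2 | p1)) -> (<>~p1 | <>(p2 | p1))), w0
2. <>(p3 -> ~p1), w0
3. ~(<>(~p1 | (p2 | p1)) -> (<>~p1 | <>(p2 | p1))), w0
4. <>(~p1 | (p2 | p1)), w0
5. ~(<>~p1 | <>(p2 | p1)), w0
6. ~<>~p1, w0
7. ~<>(p2 | p1), w0
8. p1, w0
9. ~(p2 | p1), w0
10. ~p2, w0
11. ~p1, w0
Accessibility: w0Rw0
Branch closes: p1 and ~p1 both at w0.
All branches of the tableau close; one closing branch shown above.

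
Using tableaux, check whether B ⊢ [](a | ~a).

Tableau for the negation ~[](a | ~a):
1. ~[](a | ~a), u
2. ~(a | ~a), v
3. ~a, v
4. a, v
Accessibility: uRu, uRv, vRu, vRv
Branch closes: a and ~a both at v.
Every branch of the negation's tableau closes; the branch above is one of them.

Valid in B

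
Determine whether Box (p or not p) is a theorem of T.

Yes, valid

Tableau for the negation not Box (p or not p):
1. not Box (p or not p), w0
2. not (p or not p), w1   [neg-Box-rule on 1: fresh world w1, w0Rw1]
3. not p, w1   [neg-or-rule on 2]
4. p, w1   [neg-or-rule on 2]
Accessibility: w0Rw0, w0Rw1, w1Rw1
Branch closes: p and not p both at w1.
All branches of the negation close; one closing branch shown above.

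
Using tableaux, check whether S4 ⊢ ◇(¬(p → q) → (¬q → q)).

Tableau for the negation ¬◇(¬(p → q) → (¬q → q)):
1. ¬◇(¬(p → q) → (¬q → q)), u
2. ¬(¬(p → q) → (¬q → q)), u
3. ¬(p → q), u
4. ¬(¬q → q), u
5. p, u
6. ¬q, u
Accessibility: uRu
The negation has an open branch (countermodel exists).

No, not valid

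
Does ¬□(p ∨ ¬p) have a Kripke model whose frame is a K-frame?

No, unsatisfiable

1. ¬□(p ∨ ¬p), 0
2. ¬(p ∨ ¬p), 1   [¬□-rule on 1: fresh world 1, 0R1]
3. ¬p, 1   [¬∨-rule on 2]
4. p, 1   [¬∨-rule on 2]
Accessibility: 0R1
Branch closes: p and ¬p both at 1.
All branches of the tableau close; one closing branch shown above.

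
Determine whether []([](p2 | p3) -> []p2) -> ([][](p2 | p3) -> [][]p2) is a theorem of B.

Valid

Tableau for the negation ~([]([](p2 | p3) -> []p2) -> ([][](p2 | p3) -> [][]p2)):
1. ~([]([](p2 | p3) -> []p2) -> ([][](p2 | p3) -> [][]p2)), u
2. []([](p2 | p3) -> []p2), u
3. ~([][](p2 | p3) -> [][]p2), u
4. [][](p2 | p3), u
5. ~[][]p2, u
6. [](p2 | p3) -> []p2, u
7. [](p2 | p3), u
8. p2 | p3, u
9. []p2, u
10. p2, u
11. p3, u
12. ~[]p2, v
13. [](p2 | p3) -> []p2, v
14. [](p2 | p3), v
15. p2 | p3, v
16. p2, v
17. ~[](p2 | p3), v
18. p3, v
19. ~p2, w
20. p2 | p3, w
21. p3, w
22. ~(p2 | p3), x
23. ~p2, x
24. ~p3, x
25. p2 | p3, x
26. p3, x
Accessibility: uRu, uRv, vRu, vRv, vRw, vRx, wRv, wRw, xRv, xRx
Branch closes: p3 and ~p3 both at x.
All branches of the negation close; one closing branch shown above.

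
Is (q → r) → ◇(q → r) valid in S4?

Tableau for the negation ¬((q → r) → ◇(q → r)):
1. ¬((q → r) → ◇(q → r)), 0
2. q → r, 0   [¬→-rule on 1]
3. ¬◇(q → r), 0   [¬→-rule on 1]
4. ¬(q → r), 0   [¬◇-rule on 3 via 0R0]
5. q, 0   [¬→-rule on 4]
6. ¬r, 0   [¬→-rule on 4]
7. r, 0   [→-rule on 2 (branches; this branch)]
Accessibility: 0R0
Branch closes: r and ¬r both at 0.
Every branch of the negation's tableau closes; the branch above is one of them.

Valid in S4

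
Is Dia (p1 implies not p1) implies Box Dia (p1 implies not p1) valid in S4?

Not valid

Tableau for the negation not (Dia (p1 implies not p1) implies Box Dia (p1 implies not p1)):
1. not (Dia (p1 implies not p1) implies Box Dia (p1 implies not p1)), u
2. Dia (p1 implies not p1), u
3. not Box Dia (p1 implies not p1), u
4. p1 implies not p1, v
5. not p1, v
6. not Dia (p1 implies not p1), w
7. not (p1 implies not p1), w
8. p1, w
Accessibility: uRu, uRv, uRw, vRv, wRw
The negation has an open branch (countermodel exists).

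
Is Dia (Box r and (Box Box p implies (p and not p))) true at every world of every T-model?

Tableau for the negation not Dia (Box r and (Box Box p implies (p and not p))):
1. not Dia (Box r and (Box Box p implies (p and not p))), 0
2. not (Box r and (Box Box p implies (p and not p))), 0   [neg-Dia-rule on 1 via 0R0]
3. not (Box Box p implies (p and not p)), 0   [neg-and-rule on 2 (branches; this branch)]
4. Box Box p, 0   [neg-implies-rule on 3]
5. not (p and not p), 0   [neg-implies-rule on 3]
6. Box p, 0   [Box-rule on 4 via 0R0]
7. p, 0   [Box-rule on 6 via 0R0]
Accessibility: 0R0
The negation has an open branch (countermodel exists).

No, not valid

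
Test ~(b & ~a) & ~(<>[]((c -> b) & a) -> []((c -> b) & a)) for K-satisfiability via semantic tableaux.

1. ~(b & ~a) & ~(<>[]((c -> b) & a) -> []((c -> b) & a)), u
2. ~(b & ~a), u   [&-rule on 1]
3. ~(<>[]((c -> b) & a) -> []((c -> b) & a)), u   [&-rule on 1]
4. <>[]((c -> b) & a), u   [~->-rule on 3]
5. ~[]((c -> b) & a), u   [~->-rule on 3]
6. a, u   [~&-rule on 2 (branches; this branch)]
7. []((c -> b) & a), v   [<>-rule on 4: fresh world v, uRv]
8. ~((c -> b) & a), w   [~[]-rule on 5: fresh world w, uRw]
9. ~a, w   [~&-rule on 8 (branches; this branch)]
Accessibility: uRv, uRw

Yes, satisfiable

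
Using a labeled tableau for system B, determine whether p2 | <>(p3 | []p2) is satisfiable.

1. p2 | <>(p3 | []p2), u
2. <>(p3 | []p2), u   [|-rule on 1 (branches; this branch)]
3. p3 | []p2, v   [<>-rule on 2: fresh world v, uRv]
4. []p2, v   [|-rule on 3 (branches; this branch)]
5. p2, u   [[]-rule on 4 via vRu]
6. p2, v   [[]-rule on 4 via vRv]
Accessibility: uRu, uRv, vRu, vRv

Yes, satisfiable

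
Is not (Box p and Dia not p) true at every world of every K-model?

Yes, valid

Tableau for the negation Box p and Dia not p:
1. Box p and Dia not p, w0
2. Box p, w0   [and-rule on 1]
3. Dia not p, w0   [and-rule on 1]
4. not p, w1   [Dia-rule on 3: fresh world w1, w0Rw1]
5. p, w1   [Box-rule on 2 via w0Rw1]
Accessibility: w0Rw1
Branch closes: p and not p both at w1.
All branches of the negation close; one closing branch shown above.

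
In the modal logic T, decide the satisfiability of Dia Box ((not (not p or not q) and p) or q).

1. Dia Box ((not (not p or not q) and p) or q), u
2. Box ((not (not p or not q) and p) or q), v   [Dia-rule on 1: fresh world v, uRv]
3. (not (not p or not q) and p) or q, v   [Box-rule on 2 via vRv]
4. q, v   [or-rule on 3 (branches; this branch)]
Accessibility: uRu, uRv, vRv

Yes, satisfiable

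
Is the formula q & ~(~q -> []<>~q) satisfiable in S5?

Unsatisfiable (every branch closes)

1. q & ~(~q -> []<>~q), u
2. q, u   [&-rule on 1]
3. ~(~q -> []<>~q), u   [&-rule on 1]
4. ~q, u   [~->-rule on 3]
5. ~[]<>~q, u   [~->-rule on 3]
Accessibility: uRu
Branch closes: q and ~q both at u.
All branches of the tableau close; one closing branch shown above.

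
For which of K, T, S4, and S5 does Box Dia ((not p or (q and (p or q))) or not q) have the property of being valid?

T, S4, S5

K-tableau for the negation not Box Dia ((not p or (q and (p or q))) or not q):
1. not Box Dia ((not p or (q and (p or q))) or not q), u
2. not Dia ((not p or (q and (p or q))) or not q), v
Accessibility: uRv
Complete open branch: countermodel on a K-frame, so not valid in K.
T-tableau for the negation not Box Dia ((not p or (q and (p or q))) or not q):
1. not Box Dia ((not p or (q and (p or q))) or not q), u
2. not Dia ((not p or (q and (p or q))) or not q), v
3. not ((not p or (q and (p or q))) or not q), v
4. not (not p or (q and (p or q))), v
5. q, v
6. p, v
7. not (q and (p or q)), v
8. not (p or q), v
9. not p, v
10. not q, v
Accessibility: uRu, uRv, vRv
Branch closes: p and not p both at v.
Every branch closes (one shown): valid in T, hence also in S4, S5 (every theorem of T is a theorem of S4 and S5).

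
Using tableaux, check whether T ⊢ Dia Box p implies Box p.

Invalid (countermodel exists)

Tableau for the negation not (Dia Box p implies Box p):
1. not (Dia Box p implies Box p), u
2. Dia Box p, u
3. not Box p, u
4. Box p, v
5. p, v
6. not p, w
Accessibility: uRu, uRv, uRw, vRv, wRw
The negation has an open branch (countermodel exists).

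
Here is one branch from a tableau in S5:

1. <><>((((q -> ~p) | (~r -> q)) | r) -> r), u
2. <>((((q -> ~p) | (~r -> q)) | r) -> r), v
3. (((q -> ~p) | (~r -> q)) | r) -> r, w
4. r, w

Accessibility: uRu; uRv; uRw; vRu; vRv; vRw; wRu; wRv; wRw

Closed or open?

Not closed

No world carries both an atom and its negation.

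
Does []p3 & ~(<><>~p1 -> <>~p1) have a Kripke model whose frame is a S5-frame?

1. []p3 & ~(<><>~p1 -> <>~p1), 0
2. []p3, 0   [&-rule on 1]
3. ~(<><>~p1 -> <>~p1), 0   [&-rule on 1]
4. <><>~p1, 0   [~->-rule on 3]
5. ~<>~p1, 0   [~->-rule on 3]
6. p3, 0   [[]-rule on 2 via 0R0]
7. p1, 0   [~<>-rule on 5 via 0R0]
8. <>~p1, 1   [<>-rule on 4: fresh world 1, 0R1]
9. p3, 1   [[]-rule on 2 via 0R1]
10. p1, 1   [~<>-rule on 5 via 0R1]
11. ~p1, 2   [<>-rule on 8: fresh world 2, 1R2]
12. p3, 2   [[]-rule on 2 via 0R2]
13. p1, 2   [~<>-rule on 5 via 0R2]
Accessibility: 0R0, 0R1, 0R2, 1R0, 1R1, 1R2, 2R0, 2R1, 2R2
Branch closes: p1 and ~p1 both at 2.
(One branch shown.) All branches close.

Unsatisfiable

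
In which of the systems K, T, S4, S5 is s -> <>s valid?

T-tableau for the negation ~(s -> <>s):
1. ~(s -> <>s), 0
2. s, 0
3. ~<>s, 0
4. ~s, 0
Accessibility: 0R0
Branch closes: s and ~s both at 0.
Every branch closes (one shown): valid in T, hence also in S4, S5 (every theorem of T is a theorem of S4 and S5).
K-tableau for the negation ~(s -> <>s):
1. ~(s -> <>s), 0
2. s, 0
3. ~<>s, 0
Complete open branch: countermodel on a K-frame, so not valid in K.

T, S4, S5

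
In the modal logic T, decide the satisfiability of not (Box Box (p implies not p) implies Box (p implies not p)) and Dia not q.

1. not (Box Box (p implies not p) implies Box (p implies not p)) and Dia not q, w0
2. not (Box Box (p implies not p) implies Box (p implies not p)), w0
3. Dia not q, w0
4. Box Box (p implies not p), w0
5. not Box (p implies not p), w0
6. Box (p implies not p), w0
7. p implies not p, w0
8. not p, w0
9. not q, w1
10. Box (p implies not p), w1
11. p implies not p, w1
12. not p, w1
13. not (p implies not p), w2
14. p, w2
15. Box (p implies not p), w2
16. p implies not p, w2
17. not p, w2
Accessibility: w0Rw0, w0Rw1, w0Rw2, w1Rw1, w2Rw2
Branch closes: p and not p both at w2.
Every branch closes; the branch above is one of them.

No, unsatisfiable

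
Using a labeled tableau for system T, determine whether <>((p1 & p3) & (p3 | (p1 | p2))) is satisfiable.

Satisfiable (open branch found)

1. <>((p1 & p3) & (p3 | (p1 | p2))), w0
2. (p1 & p3) & (p3 | (p1 | p2)), w1
3. p1 & p3, w1
4. p3 | (p1 | p2), w1
5. p1, w1
6. p3, w1
7. p1 | p2, w1
8. p2, w1
Accessibility: w0Rw0, w0Rw1, w1Rw1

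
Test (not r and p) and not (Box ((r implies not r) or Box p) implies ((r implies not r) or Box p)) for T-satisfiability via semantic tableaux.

1. (not r and p) and not (Box ((r implies not r) or Box p) implies ((r implies not r) or Box p)), w0
2. not r and p, w0
3. not (Box ((r implies not r) or Box p) implies ((r implies not r) or Box p)), w0
4. not r, w0
5. p, w0
6. Box ((r implies not r) or Box p), w0
7. not ((r implies not r) or Box p), w0
8. not (r implies not r), w0
9. not Box p, w0
10. r, w0
Accessibility: w0Rw0
Branch closes: r and not r both at w0.
Every branch closes; the branch above is one of them.

No, unsatisfiable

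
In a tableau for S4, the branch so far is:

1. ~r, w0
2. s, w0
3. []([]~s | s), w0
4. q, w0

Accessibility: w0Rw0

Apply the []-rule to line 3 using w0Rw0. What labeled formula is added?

[]~s | s, w0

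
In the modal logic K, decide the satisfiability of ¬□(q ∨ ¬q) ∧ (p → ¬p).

1. ¬□(q ∨ ¬q) ∧ (p → ¬p), 0
2. ¬□(q ∨ ¬q), 0   [∧-rule on 1]
3. p → ¬p, 0   [∧-rule on 1]
4. ¬p, 0   [→-rule on 3 (branches; this branch)]
5. ¬(q ∨ ¬q), 1   [¬□-rule on 2: fresh world 1, 0R1]
6. ¬q, 1   [¬∨-rule on 5]
7. q, 1   [¬∨-rule on 5]
Accessibility: 0R1
Branch closes: q and ¬q both at 1.
All branches of the tableau close; one closing branch shown above.

Unsatisfiable (every branch closes)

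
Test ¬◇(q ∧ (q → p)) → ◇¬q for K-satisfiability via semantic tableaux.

1. ¬◇(q ∧ (q → p)) → ◇¬q, u
2. ◇¬q, u   [→-rule on 1 (branches; this branch)]
3. ¬q, v   [◇-rule on 2: fresh world v, uRv]
Accessibility: uRv

Satisfiable (open branch found)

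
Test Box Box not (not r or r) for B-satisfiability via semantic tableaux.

No, unsatisfiable

1. Box Box not (not r or r), u
2. Box not (not r or r), u
3. not (not r or r), u
4. r, u
5. not r, u
Accessibility: uRu
Branch closes: r and not r both at u.
(One branch shown.) All branches close.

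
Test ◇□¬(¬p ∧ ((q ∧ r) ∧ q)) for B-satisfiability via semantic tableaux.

Satisfiable (open branch found)

1. ◇□¬(¬p ∧ ((q ∧ r) ∧ q)), w0
2. □¬(¬p ∧ ((q ∧ r) ∧ q)), w1   [◇-rule on 1: fresh world w1, w0Rw1]
3. ¬(¬p ∧ ((q ∧ r) ∧ q)), w0   [□-rule on 2 via w1Rw0]
4. ¬(¬p ∧ ((q ∧ r) ∧ q)), w1   [□-rule on 2 via w1Rw1]
5. ¬((q ∧ r) ∧ q), w0   [¬∧-rule on 3 (branches; this branch)]
6. ¬((q ∧ r) ∧ q), w1   [¬∧-rule on 4 (branches; this branch)]
7. ¬q, w0   [¬∧-rule on 5 (branches; this branch)]
8. ¬q, w1   [¬∧-rule on 6 (branches; this branch)]
Accessibility: w0Rw0, w0Rw1, w1Rw0, w1Rw1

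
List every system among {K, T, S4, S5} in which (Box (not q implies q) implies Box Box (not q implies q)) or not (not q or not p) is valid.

S4, S5

S4-tableau for the negation not ((Box (not q implies q) implies Box Box (not q implies q)) or not (not q or not p)):
1. not ((Box (not q implies q) implies Box Box (not q implies q)) or not (not q or not p)), 0
2. not (Box (not q implies q) implies Box Box (not q implies q)), 0
3. not q or not p, 0
4. Box (not q implies q), 0
5. not Box Box (not q implies q), 0
6. not q implies q, 0
7. not p, 0
8. q, 0
9. not Box (not q implies q), 1
10. not q implies q, 1
11. q, 1
12. not (not q implies q), 2
13. not q, 2
14. not q implies q, 2
15. q, 2
Accessibility: 0R0, 0R1, 0R2, 1R1, 1R2, 2R2
Branch closes: q and not q both at 2.
Every branch closes (one shown): valid in S4, hence also in S5 (every theorem of S4 is a theorem of S5).
T-tableau for the negation not ((Box (not q implies q) implies Box Box (not q implies q)) or not (not q or not p)):
1. not ((Box (not q implies q) implies Box Box (not q implies q)) or not (not q or not p)), 0
2. not (Box (not q implies q) implies Box Box (not q implies q)), 0
3. not q or not p, 0
4. Box (not q implies q), 0
5. not Box Box (not q implies q), 0
6. not q implies q, 0
7. not p, 0
8. q, 0
9. not Box (not q implies q), 1
10. not q implies q, 1
11. q, 1
12. not (not q implies q), 2
13. not q, 2
Accessibility: 0R0, 0R1, 1R1, 1R2, 2R2
Complete open branch: countermodel on a T-frame, so not valid in T, nor in K (the same frame is also a K-frame).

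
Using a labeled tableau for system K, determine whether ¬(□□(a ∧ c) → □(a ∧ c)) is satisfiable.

Satisfiable

1. ¬(□□(a ∧ c) → □(a ∧ c)), u
2. □□(a ∧ c), u
3. ¬□(a ∧ c), u
4. ¬(a ∧ c), v
5. □(a ∧ c), v
6. ¬c, v
Accessibility: uRv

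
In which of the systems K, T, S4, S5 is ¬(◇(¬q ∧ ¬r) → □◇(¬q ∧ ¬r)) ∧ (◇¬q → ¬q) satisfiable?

K, T, S4

S5-tableau for the formula:
1. ¬(◇(¬q ∧ ¬r) → □◇(¬q ∧ ¬r)) ∧ (◇¬q → ¬q), w0
2. ¬(◇(¬q ∧ ¬r) → □◇(¬q ∧ ¬r)), w0   [∧-rule on 1]
3. ◇¬q → ¬q, w0   [∧-rule on 1]
4. ◇(¬q ∧ ¬r), w0   [¬→-rule on 2]
5. ¬□◇(¬q ∧ ¬r), w0   [¬→-rule on 2]
6. ¬q, w0   [→-rule on 3 (branches; this branch)]
7. ¬q ∧ ¬r, w1   [◇-rule on 4: fresh world w1, w0Rw1]
8. ¬q, w1   [∧-rule on 7]
9. ¬r, w1   [∧-rule on 7]
10. ¬◇(¬q ∧ ¬r), w2   [¬□-rule on 5: fresh world w2, w0Rw2]
11. ¬(¬q ∧ ¬r), w0   [¬◇-rule on 10 via w2Rw0]
12. ¬(¬q ∧ ¬r), w1   [¬◇-rule on 10 via w2Rw1]
13. ¬(¬q ∧ ¬r), w2   [¬◇-rule on 10 via w2Rw2]
14. r, w0   [¬∧-rule on 11 (branches; this branch)]
15. r, w1   [¬∧-rule on 12 (branches; this branch)]
Accessibility: w0Rw0, w0Rw1, w0Rw2, w1Rw0, w1Rw1, w1Rw2, w2Rw0, w2Rw1, w2Rw2
Branch closes: r and ¬r both at w1.
Every branch closes (one shown): unsatisfiable in S5.
S4-tableau for the formula:
1. ¬(◇(¬q ∧ ¬r) → □◇(¬q ∧ ¬r)) ∧ (◇¬q → ¬q), w0
2. ¬(◇(¬q ∧ ¬r) → □◇(¬q ∧ ¬r)), w0   [∧-rule on 1]
3. ◇¬q → ¬q, w0   [∧-rule on 1]
4. ◇(¬q ∧ ¬r), w0   [¬→-rule on 2]
5. ¬□◇(¬q ∧ ¬r), w0   [¬→-rule on 2]
6. ¬q, w0   [→-rule on 3 (branches; this branch)]
7. ¬q ∧ ¬r, w1   [◇-rule on 4: fresh world w1, w0Rw1]
8. ¬q, w1   [∧-rule on 7]
9. ¬r, w1   [∧-rule on 7]
10. ¬◇(¬q ∧ ¬r), w2   [¬□-rule on 5: fresh world w2, w0Rw2]
11. ¬(¬q ∧ ¬r), w2   [¬◇-rule on 10 via w2Rw2]
12. r, w2   [¬∧-rule on 11 (branches; this branch)]
Accessibility: w0Rw0, w0Rw1, w0Rw2, w1Rw1, w2Rw2
Complete open branch: satisfiable in S4, hence also in K, T (this S4-model is also a K-model and a T-model).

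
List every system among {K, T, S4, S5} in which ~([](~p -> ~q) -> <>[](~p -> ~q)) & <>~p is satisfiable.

K-tableau for the formula:
1. ~([](~p -> ~q) -> <>[](~p -> ~q)) & <>~p, u
2. ~([](~p -> ~q) -> <>[](~p -> ~q)), u
3. <>~p, u
4. [](~p -> ~q), u
5. ~<>[](~p -> ~q), u
6. ~p, v
7. ~p -> ~q, v
8. ~[](~p -> ~q), v
9. ~q, v
10. ~(~p -> ~q), w
11. ~p, w
12. q, w
Accessibility: uRv, vRw
Complete open branch: satisfiable in K.
T-tableau for the formula:
1. ~([](~p -> ~q) -> <>[](~p -> ~q)) & <>~p, u
2. ~([](~p -> ~q) -> <>[](~p -> ~q)), u
3. <>~p, u
4. [](~p -> ~q), u
5. ~<>[](~p -> ~q), u
6. ~p -> ~q, u
7. ~[](~p -> ~q), u
8. ~q, u
9. ~p, v
10. ~p -> ~q, v
11. ~[](~p -> ~q), v
12. ~q, v
13. ~(~p -> ~q), w
14. ~p, w
15. q, w
16. ~p -> ~q, w
17. ~[](~p -> ~q), w
18. ~q, w
Accessibility: uRu, uRv, uRw, vRv, wRw
Branch closes: q and ~q both at w.
Every branch closes (one shown): unsatisfiable in T, hence also in S4, S5 (every S4/S5-frame is a T-frame).

K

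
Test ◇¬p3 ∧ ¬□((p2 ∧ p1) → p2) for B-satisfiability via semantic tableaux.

Unsatisfiable

1. ◇¬p3 ∧ ¬□((p2 ∧ p1) → p2), u
2. ◇¬p3, u
3. ¬□((p2 ∧ p1) → p2), u
4. ¬p3, v
5. ¬((p2 ∧ p1) → p2), w
6. p2 ∧ p1, w
7. ¬p2, w
8. p2, w
9. p1, w
Accessibility: uRu, uRv, uRw, vRu, vRv, wRu, wRw
Branch closes: p2 and ¬p2 both at w.
(One branch shown.) All branches close.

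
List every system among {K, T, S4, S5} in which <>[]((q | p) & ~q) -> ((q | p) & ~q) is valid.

S5-tableau for the negation ~(<>[]((q | p) & ~q) -> ((q | p) & ~q)):
1. ~(<>[]((q | p) & ~q) -> ((q | p) & ~q)), 0
2. <>[]((q | p) & ~q), 0
3. ~((q | p) & ~q), 0
4. ~(q | p), 0
5. ~q, 0
6. ~p, 0
7. []((q | p) & ~q), 1
8. (q | p) & ~q, 0
9. q | p, 0
10. (q | p) & ~q, 1
11. q | p, 1
12. ~q, 1
13. p, 0
Accessibility: 0R0, 0R1, 1R0, 1R1
Branch closes: p and ~p both at 0.
Every branch closes (one shown): valid in S5.
S4-tableau for the negation ~(<>[]((q | p) & ~q) -> ((q | p) & ~q)):
1. ~(<>[]((q | p) & ~q) -> ((q | p) & ~q)), 0
2. <>[]((q | p) & ~q), 0
3. ~((q | p) & ~q), 0
4. q, 0
5. []((q | p) & ~q), 1
6. (q | p) & ~q, 1
7. q | p, 1
8. ~q, 1
9. p, 1
Accessibility: 0R0, 0R1, 1R1
Complete open branch: countermodel on an S4-frame, so not valid in S4, nor in K, T (the same frame is also a K-frame and a T-frame).

S5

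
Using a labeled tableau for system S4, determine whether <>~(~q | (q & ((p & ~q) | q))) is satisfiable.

No, unsatisfiable

1. <>~(~q | (q & ((p & ~q) | q))), u
2. ~(~q | (q & ((p & ~q) | q))), v
3. q, v
4. ~(q & ((p & ~q) | q)), v
5. ~((p & ~q) | q), v
6. ~(p & ~q), v
7. ~q, v
Accessibility: uRu, uRv, vRv
Branch closes: q and ~q both at v.
(One branch shown.) All branches close.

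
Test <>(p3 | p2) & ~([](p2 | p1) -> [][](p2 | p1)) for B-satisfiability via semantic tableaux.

1. <>(p3 | p2) & ~([](p2 | p1) -> [][](p2 | p1)), 0
2. <>(p3 | p2), 0   [&-rule on 1]
3. ~([](p2 | p1) -> [][](p2 | p1)), 0   [&-rule on 1]
4. [](p2 | p1), 0   [~->-rule on 3]
5. ~[][](p2 | p1), 0   [~->-rule on 3]
6. p2 | p1, 0   [[]-rule on 4 via 0R0]
7. p1, 0   [|-rule on 6 (branches; this branch)]
8. p3 | p2, 1   [<>-rule on 2: fresh world 1, 0R1]
9. p2 | p1, 1   [[]-rule on 4 via 0R1]
10. p2, 1   [|-rule on 8 (branches; this branch)]
11. p1, 1   [|-rule on 9 (branches; this branch)]
12. ~[](p2 | p1), 2   [~[]-rule on 5: fresh world 2, 0R2]
13. p2 | p1, 2   [[]-rule on 4 via 0R2]
14. p1, 2   [|-rule on 13 (branches; this branch)]
15. ~(p2 | p1), 3   [~[]-rule on 12: fresh world 3, 2R3]
16. ~p2, 3   [~|-rule on 15]
17. ~p1, 3   [~|-rule on 15]
Accessibility: 0R0, 0R1, 0R2, 1R0, 1R1, 2R0, 2R2, 2R3, 3R2, 3R3

Satisfiable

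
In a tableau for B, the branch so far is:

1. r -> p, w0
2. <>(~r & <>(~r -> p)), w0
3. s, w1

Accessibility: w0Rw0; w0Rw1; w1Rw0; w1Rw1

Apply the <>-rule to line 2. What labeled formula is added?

a fresh world w2 with w0Rw2, and ~r & <>(~r -> p) at w2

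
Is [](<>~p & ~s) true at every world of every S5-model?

Tableau for the negation ~[](<>~p & ~s):
1. ~[](<>~p & ~s), 0
2. ~(<>~p & ~s), 1
3. s, 1
Accessibility: 0R0, 0R1, 1R0, 1R1
The negation has an open branch (countermodel exists).

Invalid (countermodel exists)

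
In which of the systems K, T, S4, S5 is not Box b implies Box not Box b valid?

S5

S5-tableau for the negation not (not Box b implies Box not Box b):
1. not (not Box b implies Box not Box b), u
2. not Box b, u
3. not Box not Box b, u
4. not b, v
5. Box b, w
6. b, u
7. b, v
Accessibility: uRu, uRv, uRw, vRu, vRv, vRw, wRu, wRv, wRw
Branch closes: b and not b both at v.
Every branch closes (one shown): valid in S5.
S4-tableau for the negation not (not Box b implies Box not Box b):
1. not (not Box b implies Box not Box b), u
2. not Box b, u
3. not Box not Box b, u
4. not b, v
5. Box b, w
6. b, w
Accessibility: uRu, uRv, uRw, vRv, wRw
Complete open branch: countermodel on an S4-frame, so not valid in S4, nor in K, T (the same frame is also a K-frame and a T-frame).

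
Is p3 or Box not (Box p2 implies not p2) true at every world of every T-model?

Tableau for the negation not (p3 or Box not (Box p2 implies not p2)):
1. not (p3 or Box not (Box p2 implies not p2)), u
2. not p3, u   [neg-or-rule on 1]
3. not Box not (Box p2 implies not p2), u   [neg-or-rule on 1]
4. Box p2 implies not p2, v   [neg-Box-rule on 3: fresh world v, uRv]
5. not p2, v   [implies-rule on 4 (branches; this branch)]
Accessibility: uRu, uRv, vRv
The negation has an open branch (countermodel exists).

Invalid (countermodel exists)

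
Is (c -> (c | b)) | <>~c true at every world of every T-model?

Yes, valid

Tableau for the negation ~((c -> (c | b)) | <>~c):
1. ~((c -> (c | b)) | <>~c), 0
2. ~(c -> (c | b)), 0
3. ~<>~c, 0
4. c, 0
5. ~(c | b), 0
6. ~c, 0
7. ~b, 0
Accessibility: 0R0
Branch closes: c and ~c both at 0.
Every branch of the negation's tableau closes; the branch above is one of them.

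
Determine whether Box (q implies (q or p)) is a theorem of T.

Tableau for the negation not Box (q implies (q or p)):
1. not Box (q implies (q or p)), 0
2. not (q implies (q or p)), 1   [neg-Box-rule on 1: fresh world 1, 0R1]
3. q, 1   [neg-implies-rule on 2]
4. not (q or p), 1   [neg-implies-rule on 2]
5. not q, 1   [neg-or-rule on 4]
6. not p, 1   [neg-or-rule on 4]
Accessibility: 0R0, 0R1, 1R1
Branch closes: q and not q both at 1.
Every branch of the negation's tableau closes; the branch above is one of them.

Valid in T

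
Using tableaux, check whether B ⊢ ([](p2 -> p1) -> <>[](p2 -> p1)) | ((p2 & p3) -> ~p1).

Tableau for the negation ~(([](p2 -> p1) -> <>[](p2 -> p1)) | ((p2 & p3) -> ~p1)):
1. ~(([](p2 -> p1) -> <>[](p2 -> p1)) | ((p2 & p3) -> ~p1)), w0
2. ~([](p2 -> p1) -> <>[](p2 -> p1)), w0   [~|-rule on 1]
3. ~((p2 & p3) -> ~p1), w0   [~|-rule on 1]
4. [](p2 -> p1), w0   [~->-rule on 2]
5. ~<>[](p2 -> p1), w0   [~->-rule on 2]
6. p2 & p3, w0   [~->-rule on 3]
7. p1, w0   [~->-rule on 3]
8. p2, w0   [&-rule on 6]
9. p3, w0   [&-rule on 6]
10. p2 -> p1, w0   [[]-rule on 4 via w0Rw0]
11. ~[](p2 -> p1), w0   [~<>-rule on 5 via w0Rw0]
12. ~(p2 -> p1), w1   [~[]-rule on 11: fresh world w1, w0Rw1]
13. p2, w1   [~->-rule on 12]
14. ~p1, w1   [~->-rule on 12]
15. p2 -> p1, w1   [[]-rule on 4 via w0Rw1]
16. ~[](p2 -> p1), w1   [~<>-rule on 5 via w0Rw1]
17. p1, w1   [->-rule on 15 (branches; this branch)]
Accessibility: w0Rw0, w0Rw1, w1Rw0, w1Rw1
Branch closes: p1 and ~p1 both at w1.
Every branch of the negation's tableau closes; the branch above is one of them.

Valid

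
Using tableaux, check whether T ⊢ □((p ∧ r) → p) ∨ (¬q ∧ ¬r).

Valid in T

Tableau for the negation ¬(□((p ∧ r) → p) ∨ (¬q ∧ ¬r)):
1. ¬(□((p ∧ r) → p) ∨ (¬q ∧ ¬r)), 0
2. ¬□((p ∧ r) → p), 0   [¬∨-rule on 1]
3. ¬(¬q ∧ ¬r), 0   [¬∨-rule on 1]
4. r, 0   [¬∧-rule on 3 (branches; this branch)]
5. ¬((p ∧ r) → p), 1   [¬□-rule on 2: fresh world 1, 0R1]
6. p ∧ r, 1   [¬→-rule on 5]
7. ¬p, 1   [¬→-rule on 5]
8. p, 1   [∧-rule on 6]
9. r, 1   [∧-rule on 6]
Accessibility: 0R0, 0R1, 1R1
Branch closes: p and ¬p both at 1.
All branches of the negation close; one closing branch shown above.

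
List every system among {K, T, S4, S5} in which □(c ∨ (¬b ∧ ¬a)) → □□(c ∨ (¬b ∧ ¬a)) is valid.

S4-tableau for the negation ¬(□(c ∨ (¬b ∧ ¬a)) → □□(c ∨ (¬b ∧ ¬a))):
1. ¬(□(c ∨ (¬b ∧ ¬a)) → □□(c ∨ (¬b ∧ ¬a))), w0
2. □(c ∨ (¬b ∧ ¬a)), w0
3. ¬□□(c ∨ (¬b ∧ ¬a)), w0
4. c ∨ (¬b ∧ ¬a), w0
5. ¬b ∧ ¬a, w0
6. ¬b, w0
7. ¬a, w0
8. ¬□(c ∨ (¬b ∧ ¬a)), w1
9. c ∨ (¬b ∧ ¬a), w1
10. ¬b ∧ ¬a, w1
11. ¬b, w1
12. ¬a, w1
13. ¬(c ∨ (¬b ∧ ¬a)), w2
14. ¬c, w2
15. ¬(¬b ∧ ¬a), w2
16. c ∨ (¬b ∧ ¬a), w2
17. a, w2
18. ¬b ∧ ¬a, w2
19. ¬b, w2
20. ¬a, w2
Accessibility: w0Rw0, w0Rw1, w0Rw2, w1Rw1, w1Rw2, w2Rw2
Branch closes: a and ¬a both at w2.
Every branch closes (one shown): valid in S4, hence also in S5 (every theorem of S4 is a theorem of S5).
T-tableau for the negation ¬(□(c ∨ (¬b ∧ ¬a)) → □□(c ∨ (¬b ∧ ¬a))):
1. ¬(□(c ∨ (¬b ∧ ¬a)) → □□(c ∨ (¬b ∧ ¬a))), w0
2. □(c ∨ (¬b ∧ ¬a)), w0
3. ¬□□(c ∨ (¬b ∧ ¬a)), w0
4. c ∨ (¬b ∧ ¬a), w0
5. ¬b ∧ ¬a, w0
6. ¬b, w0
7. ¬a, w0
8. ¬□(c ∨ (¬b ∧ ¬a)), w1
9. c ∨ (¬b ∧ ¬a), w1
10. ¬b ∧ ¬a, w1
11. ¬b, w1
12. ¬a, w1
13. ¬(c ∨ (¬b ∧ ¬a)), w2
14. ¬c, w2
15. ¬(¬b ∧ ¬a), w2
16. a, w2
Accessibility: w0Rw0, w0Rw1, w1Rw1, w1Rw2, w2Rw2
Complete open branch: countermodel on a T-frame, so not valid in T, nor in K (the same frame is also a K-frame).

S4, S5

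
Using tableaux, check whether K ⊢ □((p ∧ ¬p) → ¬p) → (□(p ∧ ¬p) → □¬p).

Valid

Tableau for the negation ¬(□((p ∧ ¬p) → ¬p) → (□(p ∧ ¬p) → □¬p)):
1. ¬(□((p ∧ ¬p) → ¬p) → (□(p ∧ ¬p) → □¬p)), 0
2. □((p ∧ ¬p) → ¬p), 0   [¬→-rule on 1]
3. ¬(□(p ∧ ¬p) → □¬p), 0   [¬→-rule on 1]
4. □(p ∧ ¬p), 0   [¬→-rule on 3]
5. ¬□¬p, 0   [¬→-rule on 3]
6. p, 1   [¬□-rule on 5: fresh world 1, 0R1]
7. (p ∧ ¬p) → ¬p, 1   [□-rule on 2 via 0R1]
8. p ∧ ¬p, 1   [□-rule on 4 via 0R1]
9. ¬p, 1   [∧-rule on 8]
Accessibility: 0R1
Branch closes: p and ¬p both at 1.
Every branch of the negation's tableau closes; the branch above is one of them.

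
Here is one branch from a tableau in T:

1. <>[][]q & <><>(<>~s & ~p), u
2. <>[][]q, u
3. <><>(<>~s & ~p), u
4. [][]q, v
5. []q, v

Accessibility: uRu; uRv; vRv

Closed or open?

No atom appears with both signs at the same world.

Open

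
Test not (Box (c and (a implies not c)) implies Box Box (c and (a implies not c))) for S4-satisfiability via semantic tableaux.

1. not (Box (c and (a implies not c)) implies Box Box (c and (a implies not c))), 0
2. Box (c and (a implies not c)), 0
3. not Box Box (c and (a implies not c)), 0
4. c and (a implies not c), 0
5. c, 0
6. a implies not c, 0
7. not a, 0
8. not Box (c and (a implies not c)), 1
9. c and (a implies not c), 1
10. c, 1
11. a implies not c, 1
12. not a, 1
13. not (c and (a implies not c)), 2
14. c and (a implies not c), 2
15. c, 2
16. a implies not c, 2
17. not (a implies not c), 2
18. a, 2
19. not c, 2
Accessibility: 0R0, 0R1, 0R2, 1R1, 1R2, 2R2
Branch closes: c and not c both at 2.
Every branch closes; the branch above is one of them.

Unsatisfiable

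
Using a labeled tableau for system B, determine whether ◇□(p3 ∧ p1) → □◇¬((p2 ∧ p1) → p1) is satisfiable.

1. ◇□(p3 ∧ p1) → □◇¬((p2 ∧ p1) → p1), 0
2. ¬◇□(p3 ∧ p1), 0
3. ¬□(p3 ∧ p1), 0
4. ¬(p3 ∧ p1), 1
5. ¬□(p3 ∧ p1), 1
6. ¬p1, 1
7. ¬(p3 ∧ p1), 2
8. ¬p1, 2
Accessibility: 0R0, 0R1, 1R0, 1R1, 1R2, 2R1, 2R2

Yes, satisfiable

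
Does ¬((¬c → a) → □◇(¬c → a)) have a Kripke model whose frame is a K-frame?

1. ¬((¬c → a) → □◇(¬c → a)), 0
2. ¬c → a, 0
3. ¬□◇(¬c → a), 0
4. a, 0
5. ¬◇(¬c → a), 1
Accessibility: 0R1

Yes, satisfiable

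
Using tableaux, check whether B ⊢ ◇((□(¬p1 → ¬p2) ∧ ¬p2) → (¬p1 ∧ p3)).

Tableau for the negation ¬◇((□(¬p1 → ¬p2) ∧ ¬p2) → (¬p1 ∧ p3)):
1. ¬◇((□(¬p1 → ¬p2) ∧ ¬p2) → (¬p1 ∧ p3)), u
2. ¬((□(¬p1 → ¬p2) ∧ ¬p2) → (¬p1 ∧ p3)), u   [¬◇-rule on 1 via uRu]
3. □(¬p1 → ¬p2) ∧ ¬p2, u   [¬→-rule on 2]
4. ¬(¬p1 ∧ p3), u   [¬→-rule on 2]
5. □(¬p1 → ¬p2), u   [∧-rule on 3]
6. ¬p2, u   [∧-rule on 3]
7. ¬p1 → ¬p2, u   [□-rule on 5 via uRu]
8. ¬p3, u   [¬∧-rule on 4 (branches; this branch)]
Accessibility: uRu
The negation has an open branch (countermodel exists).

No, not valid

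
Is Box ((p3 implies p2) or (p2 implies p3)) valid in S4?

Tableau for the negation not Box ((p3 implies p2) or (p2 implies p3)):
1. not Box ((p3 implies p2) or (p2 implies p3)), 0
2. not ((p3 implies p2) or (p2 implies p3)), 1
3. not (p3 implies p2), 1
4. not (p2 implies p3), 1
5. p3, 1
6. not p2, 1
7. p2, 1
8. not p3, 1
Accessibility: 0R0, 0R1, 1R1
Branch closes: p2 and not p2 both at 1.
Every branch of the negation's tableau closes; the branch above is one of them.

Valid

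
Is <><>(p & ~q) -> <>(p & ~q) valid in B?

Not valid

Tableau for the negation ~(<><>(p & ~q) -> <>(p & ~q)):
1. ~(<><>(p & ~q) -> <>(p & ~q)), u
2. <><>(p & ~q), u
3. ~<>(p & ~q), u
4. ~(p & ~q), u
5. q, u
6. <>(p & ~q), v
7. ~(p & ~q), v
8. q, v
9. p & ~q, w
10. p, w
11. ~q, w
Accessibility: uRu, uRv, vRu, vRv, vRw, wRv, wRw
The negation has an open branch (countermodel exists).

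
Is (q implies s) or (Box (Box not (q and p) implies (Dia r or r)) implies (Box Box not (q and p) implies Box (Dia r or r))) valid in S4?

Tableau for the negation not ((q implies s) or (Box (Box not (q and p) implies (Dia r or r)) implies (Box Box not (q and p) implies Box (Dia r or r)))):
1. not ((q implies s) or (Box (Box not (q and p) implies (Dia r or r)) implies (Box Box not (q and p) implies Box (Dia r or r)))), u
2. not (q implies s), u   [neg-or-rule on 1]
3. not (Box (Box not (q and p) implies (Dia r or r)) implies (Box Box not (q and p) implies Box (Dia r or r))), u   [neg-or-rule on 1]
4. q, u   [neg-implies-rule on 2]
5. not s, u   [neg-implies-rule on 2]
6. Box (Box not (q and p) implies (Dia r or r)), u   [neg-implies-rule on 3]
7. not (Box Box not (q and p) implies Box (Dia r or r)), u   [neg-implies-rule on 3]
8. Box Box not (q and p), u   [neg-implies-rule on 7]
9. not Box (Dia r or r), u   [neg-implies-rule on 7]
10. Box not (q and p) implies (Dia r or r), u   [Box-rule on 6 via uRu]
11. Box not (q and p), u   [Box-rule on 8 via uRu]
12. not (q and p), u   [Box-rule on 11 via uRu]
13. Dia r or r, u   [implies-rule on 10 (branches; this branch)]
14. not p, u   [neg-and-rule on 12 (branches; this branch)]
15. Dia r, u   [or-rule on 13 (branches; this branch)]
16. not (Dia r or r), v   [neg-Box-rule on 9: fresh world v, uRv]
17. not Dia r, v   [neg-or-rule on 16]
18. not r, v   [neg-or-rule on 16]
19. Box not (q and p) implies (Dia r or r), v   [Box-rule on 6 via uRv]
20. Box not (q and p), v   [Box-rule on 8 via uRv]
21. not (q and p), v   [Box-rule on 11 via uRv]
22. not Box not (q and p), v   [implies-rule on 19 (branches; this branch)]
23. not p, v   [neg-and-rule on 21 (branches; this branch)]
24. r, w   [Dia-rule on 15: fresh world w, uRw]
25. Box not (q and p) implies (Dia r or r), w   [Box-rule on 6 via uRw]
26. Box not (q and p), w   [Box-rule on 8 via uRw]
27. not (q and p), w   [Box-rule on 11 via uRw]
28. Dia r or r, w   [implies-rule on 25 (branches; this branch)]
29. not p, w   [neg-and-rule on 27 (branches; this branch)]
30. q and p, x   [neg-Box-rule on 22: fresh world x, vRx]
31. q, x   [and-rule on 30]
32. p, x   [and-rule on 30]
33. Box not (q and p) implies (Dia r or r), x   [Box-rule on 6 via uRx]
34. Box not (q and p), x   [Box-rule on 8 via uRx]
35. not (q and p), x   [Box-rule on 11 via uRx]
36. not r, x   [neg-Dia-rule on 17 via vRx]
37. Dia r or r, x   [implies-rule on 33 (branches; this branch)]
38. not p, x   [neg-and-rule on 35 (branches; this branch)]
Accessibility: uRu, uRv, uRw, uRx, vRv, vRx, wRw, xRx
Branch closes: p and not p both at x.
Every branch of the negation's tableau closes; the branch above is one of them.

Valid in S4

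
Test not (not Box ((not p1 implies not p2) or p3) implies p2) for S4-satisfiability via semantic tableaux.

Yes, satisfiable

1. not (not Box ((not p1 implies not p2) or p3) implies p2), u
2. not Box ((not p1 implies not p2) or p3), u
3. not p2, u
4. not ((not p1 implies not p2) or p3), v
5. not (not p1 implies not p2), v
6. not p3, v
7. not p1, v
8. p2, v
Accessibility: uRu, uRv, vRv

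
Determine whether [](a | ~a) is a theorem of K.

Yes, valid

Tableau for the negation ~[](a | ~a):
1. ~[](a | ~a), w0
2. ~(a | ~a), w1   [~[]-rule on 1: fresh world w1, w0Rw1]
3. ~a, w1   [~|-rule on 2]
4. a, w1   [~|-rule on 2]
Accessibility: w0Rw1
Branch closes: a and ~a both at w1.
Every branch of the negation's tableau closes; the branch above is one of them.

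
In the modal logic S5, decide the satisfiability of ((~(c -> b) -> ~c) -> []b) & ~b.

Satisfiable

1. ((~(c -> b) -> ~c) -> []b) & ~b, 0
2. (~(c -> b) -> ~c) -> []b, 0   [&-rule on 1]
3. ~b, 0   [&-rule on 1]
4. ~(~(c -> b) -> ~c), 0   [->-rule on 2 (branches; this branch)]
5. ~(c -> b), 0   [~->-rule on 4]
6. c, 0   [~->-rule on 4]
Accessibility: 0R0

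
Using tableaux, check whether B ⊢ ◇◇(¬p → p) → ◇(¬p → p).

Tableau for the negation ¬(◇◇(¬p → p) → ◇(¬p → p)):
1. ¬(◇◇(¬p → p) → ◇(¬p → p)), u
2. ◇◇(¬p → p), u   [¬→-rule on 1]
3. ¬◇(¬p → p), u   [¬→-rule on 1]
4. ¬(¬p → p), u   [¬◇-rule on 3 via uRu]
5. ¬p, u   [¬→-rule on 4]
6. ◇(¬p → p), v   [◇-rule on 2: fresh world v, uRv]
7. ¬(¬p → p), v   [¬◇-rule on 3 via uRv]
8. ¬p, v   [¬→-rule on 7]
9. ¬p → p, w   [◇-rule on 6: fresh world w, vRw]
10. p, w   [→-rule on 9 (branches; this branch)]
Accessibility: uRu, uRv, vRu, vRv, vRw, wRv, wRw
The negation has an open branch (countermodel exists).

Not valid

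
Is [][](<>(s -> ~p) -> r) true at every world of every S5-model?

Tableau for the negation ~[][](<>(s -> ~p) -> r):
1. ~[][](<>(s -> ~p) -> r), w0
2. ~[](<>(s -> ~p) -> r), w1
3. ~(<>(s -> ~p) -> r), w2
4. <>(s -> ~p), w2
5. ~r, w2
6. s -> ~p, w3
7. ~p, w3
Accessibility: w0Rw0, w0Rw1, w0Rw2, w0Rw3, w1Rw0, w1Rw1, w1Rw2, w1Rw3, w2Rw0, w2Rw1, w2Rw2, w2Rw3, w3Rw0, w3Rw1, w3Rw2, w3Rw3
The negation has an open branch (countermodel exists).

No, not valid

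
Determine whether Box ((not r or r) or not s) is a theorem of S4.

Valid

Tableau for the negation not Box ((not r or r) or not s):
1. not Box ((not r or r) or not s), w0
2. not ((not r or r) or not s), w1
3. not (not r or r), w1
4. s, w1
5. r, w1
6. not r, w1
Accessibility: w0Rw0, w0Rw1, w1Rw1
Branch closes: r and not r both at w1.
Every branch of the negation's tableau closes; the branch above is one of them.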